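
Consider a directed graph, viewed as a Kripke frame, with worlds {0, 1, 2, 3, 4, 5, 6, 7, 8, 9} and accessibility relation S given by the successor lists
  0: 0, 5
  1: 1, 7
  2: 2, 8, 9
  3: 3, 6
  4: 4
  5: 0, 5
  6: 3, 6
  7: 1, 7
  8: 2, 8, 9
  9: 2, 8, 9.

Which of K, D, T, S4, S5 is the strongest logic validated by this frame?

Serial (axiom D): yes — every world has a successor (e.g. 0 S 0).
Reflexive (axiom T): yes — every world is S-related to itself.
Transitive (axiom 4): yes — every two-step S-path is closed by a direct edge.
Euclidean (axiom 5): yes — any two successors of a common world are S-related.
So F validates K, D, T, S4, S5. The strongest is S5.

S5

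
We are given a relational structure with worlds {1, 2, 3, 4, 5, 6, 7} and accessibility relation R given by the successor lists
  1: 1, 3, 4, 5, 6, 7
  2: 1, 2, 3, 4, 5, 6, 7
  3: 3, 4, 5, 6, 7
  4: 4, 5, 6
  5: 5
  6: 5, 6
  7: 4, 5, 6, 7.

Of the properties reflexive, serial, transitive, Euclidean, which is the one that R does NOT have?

Reflexive: yes — every world is R-related to itself.
Serial: yes — every world has a successor (e.g. 1 R 1).
Transitive: yes — every two-step R-path is closed by a direct edge.
Euclidean: no — 1 R 4 and 1 R 3, but not 4 R 3.
Only Euclidean fails.

Euclidean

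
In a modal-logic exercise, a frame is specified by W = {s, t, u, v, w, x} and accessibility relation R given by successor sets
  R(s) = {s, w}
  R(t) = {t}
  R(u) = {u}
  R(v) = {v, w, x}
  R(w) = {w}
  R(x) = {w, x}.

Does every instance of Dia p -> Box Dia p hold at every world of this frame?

No

Axiom 5 corresponds to the accessibility relation being Euclidean.
Euclidean: no — v R w and v R x, but not w R x.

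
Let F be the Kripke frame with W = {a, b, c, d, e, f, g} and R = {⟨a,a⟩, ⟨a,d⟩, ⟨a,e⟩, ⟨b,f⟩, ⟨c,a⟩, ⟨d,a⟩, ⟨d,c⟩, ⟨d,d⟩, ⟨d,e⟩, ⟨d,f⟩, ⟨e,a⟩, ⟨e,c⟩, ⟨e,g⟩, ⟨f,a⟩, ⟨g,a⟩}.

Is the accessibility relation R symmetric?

Symmetric: no — b R f but not f R b.

No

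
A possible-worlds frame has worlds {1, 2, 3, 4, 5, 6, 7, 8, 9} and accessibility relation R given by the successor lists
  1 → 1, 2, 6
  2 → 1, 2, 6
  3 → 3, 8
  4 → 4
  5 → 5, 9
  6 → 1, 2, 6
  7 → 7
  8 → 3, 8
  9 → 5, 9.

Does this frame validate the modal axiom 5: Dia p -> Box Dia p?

The schema 5 characterises exactly the Euclidean frames.
Euclidean: yes — any two successors of a common world are R-related.

Yes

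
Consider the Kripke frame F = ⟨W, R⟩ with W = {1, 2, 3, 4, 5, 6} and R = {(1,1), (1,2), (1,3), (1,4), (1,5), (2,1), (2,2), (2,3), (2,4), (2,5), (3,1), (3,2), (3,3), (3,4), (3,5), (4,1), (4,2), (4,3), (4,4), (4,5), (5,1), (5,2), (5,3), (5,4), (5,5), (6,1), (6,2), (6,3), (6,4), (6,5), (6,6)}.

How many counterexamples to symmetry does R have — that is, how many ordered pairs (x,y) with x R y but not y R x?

5

Enumerating: (6,1), (6,2), (6,3), (6,4), (6,5).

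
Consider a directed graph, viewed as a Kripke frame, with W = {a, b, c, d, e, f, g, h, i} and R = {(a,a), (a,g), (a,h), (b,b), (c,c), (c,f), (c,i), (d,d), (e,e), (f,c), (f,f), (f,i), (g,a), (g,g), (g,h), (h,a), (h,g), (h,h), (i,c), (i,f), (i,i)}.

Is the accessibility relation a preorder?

Reflexive: yes — every world is R-related to itself.
Transitive: yes — every two-step R-path is closed by a direct edge.
So R is a preorder.

Yes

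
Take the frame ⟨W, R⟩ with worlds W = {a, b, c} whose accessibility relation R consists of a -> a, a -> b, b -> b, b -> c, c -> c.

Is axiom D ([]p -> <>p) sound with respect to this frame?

Yes

Axiom D corresponds to the accessibility relation being serial.
Serial: yes — every world has a successor (e.g. a R a).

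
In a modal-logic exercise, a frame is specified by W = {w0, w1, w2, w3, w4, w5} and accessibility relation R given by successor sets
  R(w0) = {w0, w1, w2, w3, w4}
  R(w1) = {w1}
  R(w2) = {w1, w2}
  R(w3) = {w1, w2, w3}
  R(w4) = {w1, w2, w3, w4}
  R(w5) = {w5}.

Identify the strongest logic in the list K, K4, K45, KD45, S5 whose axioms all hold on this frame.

K4

Transitive (axiom 4): yes — every two-step R-path is closed by a direct edge.
Euclidean (axiom 5): no — w0 R w1 and w0 R w2, but not w1 R w2.
Serial (axiom D): yes — every world has a successor (e.g. w0 R w0).
Reflexive (axiom T): yes — every world is R-related to itself.
So F validates K, K4; K45 would additionally require R to be Euclidean. The strongest is K4.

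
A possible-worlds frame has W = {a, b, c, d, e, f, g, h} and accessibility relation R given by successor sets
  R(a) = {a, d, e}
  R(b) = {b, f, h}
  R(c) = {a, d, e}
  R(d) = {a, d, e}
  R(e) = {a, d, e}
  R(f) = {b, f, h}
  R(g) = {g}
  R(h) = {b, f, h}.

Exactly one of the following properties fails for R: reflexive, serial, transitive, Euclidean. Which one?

Reflexive: no — c is not related to itself.
Serial: yes — every world has a successor (e.g. a R a).
Transitive: yes — every two-step R-path is closed by a direct edge.
Euclidean: yes — any two successors of a common world are R-related.
Only reflexive fails.

reflexive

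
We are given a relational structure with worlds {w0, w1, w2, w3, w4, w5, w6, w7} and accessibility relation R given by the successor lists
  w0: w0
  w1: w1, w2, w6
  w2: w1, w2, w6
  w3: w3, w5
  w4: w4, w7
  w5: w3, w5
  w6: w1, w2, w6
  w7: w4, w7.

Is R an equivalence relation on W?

Reflexive: yes — every world is R-related to itself.
Symmetric: yes — every pair in R has its reverse in R.
Transitive: yes — every two-step R-path is closed by a direct edge.
So R is an equivalence relation.

Yes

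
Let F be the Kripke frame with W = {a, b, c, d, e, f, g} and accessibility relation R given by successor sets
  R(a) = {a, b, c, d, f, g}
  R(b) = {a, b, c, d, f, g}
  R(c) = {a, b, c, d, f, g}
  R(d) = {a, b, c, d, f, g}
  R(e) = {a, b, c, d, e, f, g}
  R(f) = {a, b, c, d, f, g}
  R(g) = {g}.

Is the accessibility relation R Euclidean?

No

Euclidean: no — a R g and a R b, but not g R b.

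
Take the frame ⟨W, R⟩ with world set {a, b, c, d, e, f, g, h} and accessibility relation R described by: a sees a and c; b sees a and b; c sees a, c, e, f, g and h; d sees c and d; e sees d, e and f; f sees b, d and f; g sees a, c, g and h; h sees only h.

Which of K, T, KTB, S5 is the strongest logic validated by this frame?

T

Reflexive (axiom T): yes — every world is R-related to itself.
Symmetric (axiom B): no — b R a but not a R b.
Euclidean (axiom 5): no — c R a and c R e, but not a R e.
So F validates K, T; KTB would additionally require R to be symmetric. The strongest is T.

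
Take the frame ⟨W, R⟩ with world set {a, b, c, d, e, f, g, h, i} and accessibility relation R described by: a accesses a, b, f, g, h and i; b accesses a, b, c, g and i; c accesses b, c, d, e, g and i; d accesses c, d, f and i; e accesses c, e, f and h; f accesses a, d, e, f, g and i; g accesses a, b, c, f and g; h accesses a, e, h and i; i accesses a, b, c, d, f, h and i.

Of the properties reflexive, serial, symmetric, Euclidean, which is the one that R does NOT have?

Euclidean

Reflexive: yes — every world is R-related to itself.
Serial: yes — every world has a successor (e.g. a R a).
Symmetric: yes — every pair in R has its reverse in R.
Euclidean: no — a R b and a R f, but not b R f.
Only Euclidean fails.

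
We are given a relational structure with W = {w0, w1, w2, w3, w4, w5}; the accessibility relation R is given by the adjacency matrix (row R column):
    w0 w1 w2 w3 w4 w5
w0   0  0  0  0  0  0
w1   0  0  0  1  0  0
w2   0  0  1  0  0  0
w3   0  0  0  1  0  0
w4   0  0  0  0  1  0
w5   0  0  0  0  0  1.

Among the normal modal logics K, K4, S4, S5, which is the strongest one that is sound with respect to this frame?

K4

Transitive (axiom 4): yes — every two-step R-path is closed by a direct edge.
Reflexive (axiom T): no — w0 is not related to itself.
Euclidean (axiom 5): yes — any two successors of a common world are R-related.
So F validates K, K4; S4 would additionally require R to be reflexive. The strongest is K4.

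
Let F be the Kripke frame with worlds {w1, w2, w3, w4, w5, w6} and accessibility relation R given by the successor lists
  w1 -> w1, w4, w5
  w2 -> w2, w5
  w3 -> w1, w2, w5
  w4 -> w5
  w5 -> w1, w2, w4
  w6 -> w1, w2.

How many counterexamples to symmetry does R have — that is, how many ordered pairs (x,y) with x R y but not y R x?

6

Enumerating: (w1,w4), (w3,w1), (w3,w2), (w3,w5), (w6,w1), (w6,w2).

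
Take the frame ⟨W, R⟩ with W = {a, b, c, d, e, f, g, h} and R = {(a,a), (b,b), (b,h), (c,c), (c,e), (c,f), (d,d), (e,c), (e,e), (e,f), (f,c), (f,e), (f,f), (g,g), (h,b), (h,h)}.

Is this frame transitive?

Yes

Transitive: yes — every two-step R-path is closed by a direct edge.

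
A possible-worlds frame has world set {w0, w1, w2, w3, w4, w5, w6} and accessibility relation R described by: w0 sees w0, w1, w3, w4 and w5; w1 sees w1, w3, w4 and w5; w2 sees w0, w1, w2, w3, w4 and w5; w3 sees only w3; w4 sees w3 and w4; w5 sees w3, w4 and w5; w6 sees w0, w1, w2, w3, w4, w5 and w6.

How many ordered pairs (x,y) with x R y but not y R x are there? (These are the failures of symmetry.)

Enumerating: (w0,w1), (w0,w3), (w0,w4), (w0,w5), (w1,w3), (w1,w4), (w1,w5), (w2,w0), (w2,w1), (w2,w3), (w2,w4), (w2,w5), … and 9 more.
Total: 21.

21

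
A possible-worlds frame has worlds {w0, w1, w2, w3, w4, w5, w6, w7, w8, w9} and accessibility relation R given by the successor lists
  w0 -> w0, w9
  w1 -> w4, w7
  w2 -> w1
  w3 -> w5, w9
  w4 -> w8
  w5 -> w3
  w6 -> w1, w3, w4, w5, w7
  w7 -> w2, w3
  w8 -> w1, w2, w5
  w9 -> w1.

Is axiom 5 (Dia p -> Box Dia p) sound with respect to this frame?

The schema 5 characterises exactly the Euclidean frames.
Euclidean: no — w1 R w4 and w1 R w7, but not w4 R w7.

No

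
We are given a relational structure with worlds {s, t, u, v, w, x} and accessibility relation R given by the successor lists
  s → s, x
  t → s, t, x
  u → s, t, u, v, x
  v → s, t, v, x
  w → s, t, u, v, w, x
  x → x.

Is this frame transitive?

Transitive: yes — every two-step R-path is closed by a direct edge.

Yes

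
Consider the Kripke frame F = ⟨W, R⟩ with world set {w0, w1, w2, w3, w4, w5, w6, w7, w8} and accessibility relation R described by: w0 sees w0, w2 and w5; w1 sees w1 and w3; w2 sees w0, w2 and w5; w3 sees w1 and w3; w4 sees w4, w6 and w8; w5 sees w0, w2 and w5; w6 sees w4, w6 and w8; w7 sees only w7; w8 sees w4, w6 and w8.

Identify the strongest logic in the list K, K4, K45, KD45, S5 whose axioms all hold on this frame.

S5

Transitive (axiom 4): yes — every two-step R-path is closed by a direct edge.
Euclidean (axiom 5): yes — any two successors of a common world are R-related.
Serial (axiom D): yes — every world has a successor (e.g. w0 R w0).
Reflexive (axiom T): yes — every world is R-related to itself.
So F validates K, K4, K45, KD45, S5. The strongest is S5.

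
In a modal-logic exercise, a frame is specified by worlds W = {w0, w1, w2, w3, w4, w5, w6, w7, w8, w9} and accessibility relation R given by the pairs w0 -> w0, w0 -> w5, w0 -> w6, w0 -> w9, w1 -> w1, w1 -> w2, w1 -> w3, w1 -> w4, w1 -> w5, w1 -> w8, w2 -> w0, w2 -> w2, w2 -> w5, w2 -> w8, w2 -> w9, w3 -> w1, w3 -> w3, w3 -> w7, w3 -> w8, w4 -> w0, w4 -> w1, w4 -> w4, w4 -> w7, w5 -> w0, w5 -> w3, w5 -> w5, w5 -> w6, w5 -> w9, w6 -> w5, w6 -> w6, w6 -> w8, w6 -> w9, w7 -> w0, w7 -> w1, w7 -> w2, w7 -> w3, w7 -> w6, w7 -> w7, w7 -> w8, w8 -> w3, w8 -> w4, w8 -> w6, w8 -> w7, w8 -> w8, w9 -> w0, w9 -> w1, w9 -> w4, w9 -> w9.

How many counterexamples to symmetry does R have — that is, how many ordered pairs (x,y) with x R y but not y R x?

Enumerating: (w0,w6), (w1,w2), (w1,w5), (w1,w8), (w2,w0), (w2,w5), (w2,w8), (w2,w9), (w4,w0), (w4,w7), (w5,w3), (w5,w9), … and 8 more.
Total: 20.

20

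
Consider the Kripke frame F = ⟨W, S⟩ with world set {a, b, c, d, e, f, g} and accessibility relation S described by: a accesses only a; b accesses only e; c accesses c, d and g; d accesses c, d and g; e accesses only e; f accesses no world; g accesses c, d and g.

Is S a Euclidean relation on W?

Yes

Euclidean: yes — any two successors of a common world are S-related.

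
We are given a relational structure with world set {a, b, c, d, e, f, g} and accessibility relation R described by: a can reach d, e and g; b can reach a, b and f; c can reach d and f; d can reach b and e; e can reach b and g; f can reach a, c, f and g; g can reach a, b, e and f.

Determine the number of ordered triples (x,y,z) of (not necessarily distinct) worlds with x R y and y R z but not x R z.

Enumerating: (a,d,b), (a,e,b), (a,g,a), (a,g,b), (a,g,f), (b,a,d), (b,a,e), (b,a,g), (b,f,c), (b,f,g), (c,d,b), (c,d,e), … and 21 more.
Total: 33.

33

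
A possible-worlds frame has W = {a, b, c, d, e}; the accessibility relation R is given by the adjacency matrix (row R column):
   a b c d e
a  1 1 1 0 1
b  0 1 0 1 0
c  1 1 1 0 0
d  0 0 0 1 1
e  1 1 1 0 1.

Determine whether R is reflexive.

Yes

Reflexive: yes — every world is R-related to itself.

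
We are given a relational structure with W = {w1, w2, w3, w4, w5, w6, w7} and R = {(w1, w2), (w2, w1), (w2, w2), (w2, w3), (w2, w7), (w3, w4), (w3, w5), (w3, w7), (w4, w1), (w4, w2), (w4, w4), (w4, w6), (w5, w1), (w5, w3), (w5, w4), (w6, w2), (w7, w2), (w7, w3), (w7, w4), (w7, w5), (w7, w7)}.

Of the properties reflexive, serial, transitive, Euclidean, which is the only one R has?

serial

Reflexive: no — w1 is not related to itself.
Serial: yes — every world has a successor (e.g. w1 R w2).
Transitive: no — w1 R w2 and w2 R w3, but not w1 R w3.
Euclidean: no — w2 R w1 and w2 R w3, but not w1 R w3.
Only serial holds.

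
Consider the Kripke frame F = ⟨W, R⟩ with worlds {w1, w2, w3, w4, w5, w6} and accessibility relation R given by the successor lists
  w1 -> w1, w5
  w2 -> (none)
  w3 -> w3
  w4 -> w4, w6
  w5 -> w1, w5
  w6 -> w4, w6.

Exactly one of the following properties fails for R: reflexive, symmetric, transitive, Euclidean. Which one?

reflexive

Reflexive: no — w2 is not related to itself.
Symmetric: yes — every pair in R has its reverse in R.
Transitive: yes — every two-step R-path is closed by a direct edge.
Euclidean: yes — any two successors of a common world are R-related.
Only reflexive fails.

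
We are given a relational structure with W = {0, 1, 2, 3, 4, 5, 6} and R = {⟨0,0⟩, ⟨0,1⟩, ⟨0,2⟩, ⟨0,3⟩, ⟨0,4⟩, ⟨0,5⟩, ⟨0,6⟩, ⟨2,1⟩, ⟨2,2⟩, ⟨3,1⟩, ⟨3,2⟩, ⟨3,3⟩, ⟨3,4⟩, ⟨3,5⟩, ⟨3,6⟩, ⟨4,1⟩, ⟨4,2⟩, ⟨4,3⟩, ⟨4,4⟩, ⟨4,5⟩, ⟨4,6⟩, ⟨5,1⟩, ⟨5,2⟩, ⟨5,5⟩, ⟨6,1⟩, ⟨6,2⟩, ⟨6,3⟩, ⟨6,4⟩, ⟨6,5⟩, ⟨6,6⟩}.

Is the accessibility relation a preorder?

Reflexive: no — 1 is not related to itself.
Transitive: yes — every two-step R-path is closed by a direct edge.
So R is not a preorder.

No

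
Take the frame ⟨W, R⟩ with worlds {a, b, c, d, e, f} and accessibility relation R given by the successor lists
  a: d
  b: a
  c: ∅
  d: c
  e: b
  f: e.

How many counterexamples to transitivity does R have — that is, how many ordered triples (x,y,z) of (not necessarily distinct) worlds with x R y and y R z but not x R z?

4

Enumerating: (a,d,c), (b,a,d), (e,b,a), (f,e,b).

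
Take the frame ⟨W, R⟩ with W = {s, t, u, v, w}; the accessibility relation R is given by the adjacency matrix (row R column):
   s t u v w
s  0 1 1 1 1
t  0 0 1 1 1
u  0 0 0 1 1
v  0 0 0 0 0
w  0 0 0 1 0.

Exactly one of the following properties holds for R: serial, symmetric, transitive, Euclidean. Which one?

Serial: no — v has no R-successor.
Symmetric: no — s R t but not t R s.
Transitive: yes — every two-step R-path is closed by a direct edge.
Euclidean: no — s R u and s R t, but not u R t.
Only transitive holds.

transitive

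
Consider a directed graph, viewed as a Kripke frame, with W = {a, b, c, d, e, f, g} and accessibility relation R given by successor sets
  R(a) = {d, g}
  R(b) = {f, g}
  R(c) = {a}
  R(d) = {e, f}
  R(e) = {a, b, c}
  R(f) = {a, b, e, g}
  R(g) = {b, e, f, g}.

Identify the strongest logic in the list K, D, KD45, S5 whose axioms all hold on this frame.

Serial (axiom D): yes — every world has a successor (e.g. a R d).
Transitive (axiom 4): no — a R d and d R e, but not a R e.
Euclidean (axiom 5): no — a R d and a R g, but not d R g.
Reflexive (axiom T): no — a is not related to itself.
So F validates K, D; KD45 would additionally require R to be Euclidean and transitive. The strongest is D.

D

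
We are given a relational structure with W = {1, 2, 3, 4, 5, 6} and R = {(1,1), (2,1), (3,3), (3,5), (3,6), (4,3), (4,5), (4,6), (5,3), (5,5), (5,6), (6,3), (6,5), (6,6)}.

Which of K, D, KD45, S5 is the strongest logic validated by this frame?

Serial (axiom D): yes — every world has a successor (e.g. 1 R 1).
Transitive (axiom 4): yes — every two-step R-path is closed by a direct edge.
Euclidean (axiom 5): yes — any two successors of a common world are R-related.
Reflexive (axiom T): no — 2 is not related to itself.
So F validates K, D, KD45; S5 would additionally require R to be reflexive. The strongest is KD45.

KD45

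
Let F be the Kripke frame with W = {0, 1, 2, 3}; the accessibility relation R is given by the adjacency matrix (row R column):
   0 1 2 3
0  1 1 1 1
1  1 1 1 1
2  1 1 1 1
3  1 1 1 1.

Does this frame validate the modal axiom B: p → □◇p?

Yes

The schema B characterises exactly the symmetric frames.
Symmetric: yes — every pair in R has its reverse in R.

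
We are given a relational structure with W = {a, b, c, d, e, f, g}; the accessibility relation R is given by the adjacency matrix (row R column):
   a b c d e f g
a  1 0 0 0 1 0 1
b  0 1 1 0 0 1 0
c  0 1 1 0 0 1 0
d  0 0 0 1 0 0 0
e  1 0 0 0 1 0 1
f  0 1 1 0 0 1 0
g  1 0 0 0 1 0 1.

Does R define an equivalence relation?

Yes

Reflexive: yes — every world is R-related to itself.
Symmetric: yes — every pair in R has its reverse in R.
Transitive: yes — every two-step R-path is closed by a direct edge.
So R is an equivalence relation.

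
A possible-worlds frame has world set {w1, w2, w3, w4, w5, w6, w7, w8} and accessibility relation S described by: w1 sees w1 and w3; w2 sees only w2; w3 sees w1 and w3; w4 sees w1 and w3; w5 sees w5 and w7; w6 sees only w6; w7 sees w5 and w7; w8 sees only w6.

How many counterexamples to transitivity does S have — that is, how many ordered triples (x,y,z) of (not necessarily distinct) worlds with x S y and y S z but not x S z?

0

S is transitive; there are no such tuples.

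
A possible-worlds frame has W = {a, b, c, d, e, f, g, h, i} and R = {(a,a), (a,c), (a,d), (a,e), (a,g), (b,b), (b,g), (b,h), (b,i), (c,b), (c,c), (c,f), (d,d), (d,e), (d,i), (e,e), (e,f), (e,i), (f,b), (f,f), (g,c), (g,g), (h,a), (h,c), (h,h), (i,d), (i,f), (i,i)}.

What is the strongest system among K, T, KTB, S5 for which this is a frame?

Reflexive (axiom T): yes — every world is R-related to itself.
Symmetric (axiom B): no — a R c but not c R a.
Euclidean (axiom 5): no — a R c and a R d, but not c R d.
So F validates K, T; KTB would additionally require R to be symmetric. The strongest is T.

T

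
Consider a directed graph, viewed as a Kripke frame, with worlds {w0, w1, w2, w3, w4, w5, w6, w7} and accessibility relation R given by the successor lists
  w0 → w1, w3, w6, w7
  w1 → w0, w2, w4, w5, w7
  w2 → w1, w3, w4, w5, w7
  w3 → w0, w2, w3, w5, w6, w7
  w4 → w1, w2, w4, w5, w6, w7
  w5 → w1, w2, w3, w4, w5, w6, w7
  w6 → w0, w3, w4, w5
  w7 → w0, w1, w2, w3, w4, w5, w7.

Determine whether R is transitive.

Transitive: no — w0 R w1 and w1 R w2, but not w0 R w2.

No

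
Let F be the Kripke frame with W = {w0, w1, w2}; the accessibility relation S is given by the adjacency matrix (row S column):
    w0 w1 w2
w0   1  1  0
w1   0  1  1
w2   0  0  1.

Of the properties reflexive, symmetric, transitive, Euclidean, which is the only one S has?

reflexive

Reflexive: yes — every world is S-related to itself.
Symmetric: no — w0 S w1 but not w1 S w0.
Transitive: no — w0 S w1 and w1 S w2, but not w0 S w2.
Euclidean: no — w0 S w1 and w0 S w0, but not w1 S w0.
Only reflexive holds.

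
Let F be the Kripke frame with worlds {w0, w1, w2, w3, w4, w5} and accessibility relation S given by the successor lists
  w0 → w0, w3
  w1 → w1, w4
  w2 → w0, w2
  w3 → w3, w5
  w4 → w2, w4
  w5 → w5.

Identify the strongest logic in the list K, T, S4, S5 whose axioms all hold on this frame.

T

Reflexive (axiom T): yes — every world is S-related to itself.
Transitive (axiom 4): no — w0 S w3 and w3 S w5, but not w0 S w5.
Euclidean (axiom 5): no — w0 S w3 and w0 S w0, but not w3 S w0.
So F validates K, T; S4 would additionally require S to be transitive. The strongest is T.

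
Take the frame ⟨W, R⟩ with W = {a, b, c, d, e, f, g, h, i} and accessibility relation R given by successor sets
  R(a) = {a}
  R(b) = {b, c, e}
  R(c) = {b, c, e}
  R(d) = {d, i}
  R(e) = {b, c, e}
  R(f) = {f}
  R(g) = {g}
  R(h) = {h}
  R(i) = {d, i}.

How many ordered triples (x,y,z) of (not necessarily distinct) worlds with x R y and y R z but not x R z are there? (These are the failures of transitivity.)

R is transitive; there are no such tuples.

0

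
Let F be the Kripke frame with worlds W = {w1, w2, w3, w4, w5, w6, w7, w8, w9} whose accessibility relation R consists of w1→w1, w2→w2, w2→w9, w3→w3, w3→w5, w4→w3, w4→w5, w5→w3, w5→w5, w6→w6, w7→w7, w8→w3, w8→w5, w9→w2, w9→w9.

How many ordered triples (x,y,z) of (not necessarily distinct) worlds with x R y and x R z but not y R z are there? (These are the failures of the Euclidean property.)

R is Euclidean; there are no such tuples.

0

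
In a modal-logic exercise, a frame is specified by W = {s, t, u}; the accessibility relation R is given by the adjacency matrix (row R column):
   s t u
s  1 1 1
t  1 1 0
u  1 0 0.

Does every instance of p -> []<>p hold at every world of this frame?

By correspondence theory, B is valid on a frame iff R is symmetric.
Symmetric: yes — every pair in R has its reverse in R.

Yes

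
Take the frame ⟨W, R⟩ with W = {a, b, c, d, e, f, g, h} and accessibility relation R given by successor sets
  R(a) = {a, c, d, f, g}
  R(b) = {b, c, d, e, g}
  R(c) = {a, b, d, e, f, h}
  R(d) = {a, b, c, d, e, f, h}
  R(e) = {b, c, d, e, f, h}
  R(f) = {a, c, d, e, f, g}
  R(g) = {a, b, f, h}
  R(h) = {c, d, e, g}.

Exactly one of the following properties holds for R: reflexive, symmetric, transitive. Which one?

Reflexive: no — c is not related to itself.
Symmetric: yes — every pair in R has its reverse in R.
Transitive: no — a R c and c R b, but not a R b.
Only symmetric holds.

symmetric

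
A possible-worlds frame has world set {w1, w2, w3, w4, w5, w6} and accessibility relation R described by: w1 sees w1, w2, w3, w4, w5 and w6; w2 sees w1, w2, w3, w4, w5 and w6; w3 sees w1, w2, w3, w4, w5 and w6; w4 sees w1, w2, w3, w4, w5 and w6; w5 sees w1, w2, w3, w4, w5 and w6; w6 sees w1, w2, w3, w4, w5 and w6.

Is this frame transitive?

Transitive: yes — every two-step R-path is closed by a direct edge.

Yes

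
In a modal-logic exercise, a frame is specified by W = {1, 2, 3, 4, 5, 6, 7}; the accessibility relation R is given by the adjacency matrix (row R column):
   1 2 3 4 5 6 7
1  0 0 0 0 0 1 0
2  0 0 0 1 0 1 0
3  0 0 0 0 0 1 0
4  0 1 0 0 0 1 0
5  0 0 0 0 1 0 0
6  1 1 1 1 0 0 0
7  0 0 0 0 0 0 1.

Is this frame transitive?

Transitive: no — 1 R 6 and 6 R 2, but not 1 R 2.

No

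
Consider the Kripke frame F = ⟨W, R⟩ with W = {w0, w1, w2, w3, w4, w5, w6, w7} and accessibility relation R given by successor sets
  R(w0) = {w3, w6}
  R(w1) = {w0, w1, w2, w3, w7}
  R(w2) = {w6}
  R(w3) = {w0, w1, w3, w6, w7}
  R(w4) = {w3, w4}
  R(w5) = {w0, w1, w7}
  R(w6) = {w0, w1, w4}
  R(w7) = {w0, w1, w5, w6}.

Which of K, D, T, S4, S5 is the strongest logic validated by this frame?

Serial (axiom D): yes — every world has a successor (e.g. w0 R w3).
Reflexive (axiom T): no — w0 is not related to itself.
Transitive (axiom 4): no — w0 R w3 and w3 R w1, but not w0 R w1.
Euclidean (axiom 5): no — w0 R w6 and w0 R w3, but not w6 R w3.
So F validates K, D; T would additionally require R to be reflexive. The strongest is D.

D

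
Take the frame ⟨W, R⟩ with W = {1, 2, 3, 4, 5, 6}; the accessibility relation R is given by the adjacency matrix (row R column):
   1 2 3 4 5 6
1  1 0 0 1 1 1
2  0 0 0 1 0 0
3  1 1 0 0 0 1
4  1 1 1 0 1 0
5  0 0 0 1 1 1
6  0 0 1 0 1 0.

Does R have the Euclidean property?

No

Euclidean: no — 1 R 4 and 1 R 6, but not 4 R 6.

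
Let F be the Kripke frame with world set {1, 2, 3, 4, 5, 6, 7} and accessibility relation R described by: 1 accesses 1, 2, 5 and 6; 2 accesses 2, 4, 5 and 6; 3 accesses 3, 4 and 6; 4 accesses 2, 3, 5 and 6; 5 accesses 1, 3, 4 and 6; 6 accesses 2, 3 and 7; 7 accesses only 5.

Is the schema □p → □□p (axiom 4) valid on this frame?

No

Axiom 4 corresponds to the accessibility relation being transitive.
Transitive: no — 1 R 2 and 2 R 4, but not 1 R 4.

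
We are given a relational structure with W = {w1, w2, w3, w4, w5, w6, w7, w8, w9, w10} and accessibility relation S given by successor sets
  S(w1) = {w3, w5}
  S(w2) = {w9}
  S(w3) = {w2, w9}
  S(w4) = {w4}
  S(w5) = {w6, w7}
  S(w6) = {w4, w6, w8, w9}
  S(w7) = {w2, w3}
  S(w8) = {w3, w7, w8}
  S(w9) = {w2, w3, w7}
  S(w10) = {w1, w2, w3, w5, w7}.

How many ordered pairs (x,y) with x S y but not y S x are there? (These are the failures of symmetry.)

18

Enumerating: (w1,w3), (w1,w5), (w10,w1), (w10,w2), (w10,w3), (w10,w5), (w10,w7), (w3,w2), (w5,w6), (w5,w7), (w6,w4), (w6,w8), (w6,w9), (w7,w2), (w7,w3), (w8,w3), (w8,w7), (w9,w7).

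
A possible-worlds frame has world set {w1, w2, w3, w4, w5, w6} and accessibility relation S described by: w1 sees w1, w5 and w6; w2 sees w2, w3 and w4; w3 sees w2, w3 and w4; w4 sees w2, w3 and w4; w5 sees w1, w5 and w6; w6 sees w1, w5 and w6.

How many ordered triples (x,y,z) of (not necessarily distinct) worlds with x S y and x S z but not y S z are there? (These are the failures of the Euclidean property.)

S is Euclidean; there are no such tuples.

0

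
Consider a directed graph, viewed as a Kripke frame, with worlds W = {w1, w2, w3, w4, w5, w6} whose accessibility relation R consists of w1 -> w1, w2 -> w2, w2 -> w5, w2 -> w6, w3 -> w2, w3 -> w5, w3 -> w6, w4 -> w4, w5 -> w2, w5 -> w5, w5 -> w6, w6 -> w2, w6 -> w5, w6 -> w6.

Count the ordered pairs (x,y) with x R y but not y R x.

3

Enumerating: (w3,w2), (w3,w5), (w3,w6).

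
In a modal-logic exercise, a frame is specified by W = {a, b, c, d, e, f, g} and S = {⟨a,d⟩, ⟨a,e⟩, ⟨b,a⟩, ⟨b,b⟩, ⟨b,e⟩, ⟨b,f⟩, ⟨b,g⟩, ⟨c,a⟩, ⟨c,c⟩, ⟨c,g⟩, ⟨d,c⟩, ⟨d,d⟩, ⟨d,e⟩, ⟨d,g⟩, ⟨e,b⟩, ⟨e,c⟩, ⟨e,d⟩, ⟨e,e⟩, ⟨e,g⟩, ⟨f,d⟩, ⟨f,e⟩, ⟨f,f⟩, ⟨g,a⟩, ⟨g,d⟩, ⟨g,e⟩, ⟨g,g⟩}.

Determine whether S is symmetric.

Symmetric: no — a S d but not d S a.

No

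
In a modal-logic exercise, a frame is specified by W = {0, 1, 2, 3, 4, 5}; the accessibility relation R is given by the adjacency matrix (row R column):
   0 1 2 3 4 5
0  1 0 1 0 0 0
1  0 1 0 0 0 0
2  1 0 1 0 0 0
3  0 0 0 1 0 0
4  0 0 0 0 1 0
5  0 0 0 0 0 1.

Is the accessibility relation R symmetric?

Yes

Symmetric: yes — every pair in R has its reverse in R.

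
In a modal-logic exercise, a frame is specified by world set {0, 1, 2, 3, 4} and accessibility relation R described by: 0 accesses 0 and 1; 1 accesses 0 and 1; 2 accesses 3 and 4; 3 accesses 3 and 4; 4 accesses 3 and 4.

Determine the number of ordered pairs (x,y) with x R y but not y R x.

2

Enumerating: (2,3), (2,4).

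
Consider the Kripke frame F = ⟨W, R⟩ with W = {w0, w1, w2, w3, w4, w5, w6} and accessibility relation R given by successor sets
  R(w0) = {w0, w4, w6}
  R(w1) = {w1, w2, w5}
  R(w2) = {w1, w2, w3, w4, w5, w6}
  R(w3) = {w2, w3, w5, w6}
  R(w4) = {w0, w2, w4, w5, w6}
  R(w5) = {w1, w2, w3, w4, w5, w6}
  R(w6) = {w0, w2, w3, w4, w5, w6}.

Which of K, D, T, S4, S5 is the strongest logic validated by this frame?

Serial (axiom D): yes — every world has a successor (e.g. w0 R w0).
Reflexive (axiom T): yes — every world is R-related to itself.
Transitive (axiom 4): no — w0 R w4 and w4 R w2, but not w0 R w2.
Euclidean (axiom 5): no — w2 R w1 and w2 R w3, but not w1 R w3.
So F validates K, D, T; S4 would additionally require R to be transitive. The strongest is T.

T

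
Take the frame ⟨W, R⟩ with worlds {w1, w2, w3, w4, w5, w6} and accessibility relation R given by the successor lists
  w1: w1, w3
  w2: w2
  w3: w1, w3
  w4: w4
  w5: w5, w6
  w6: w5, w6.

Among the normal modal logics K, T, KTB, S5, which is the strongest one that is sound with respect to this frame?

S5

Reflexive (axiom T): yes — every world is R-related to itself.
Symmetric (axiom B): yes — every pair in R has its reverse in R.
Euclidean (axiom 5): yes — any two successors of a common world are R-related.
So F validates K, T, KTB, S5. The strongest is S5.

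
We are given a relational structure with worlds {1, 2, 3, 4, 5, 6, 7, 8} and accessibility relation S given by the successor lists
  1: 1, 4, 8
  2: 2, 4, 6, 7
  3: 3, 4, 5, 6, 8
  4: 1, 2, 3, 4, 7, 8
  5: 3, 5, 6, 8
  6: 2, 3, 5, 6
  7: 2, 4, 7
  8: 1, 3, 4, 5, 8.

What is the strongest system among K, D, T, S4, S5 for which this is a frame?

T

Serial (axiom D): yes — every world has a successor (e.g. 1 S 1).
Reflexive (axiom T): yes — every world is S-related to itself.
Transitive (axiom 4): no — 1 S 4 and 4 S 2, but not 1 S 2.
Euclidean (axiom 5): no — 2 S 4 and 2 S 6, but not 4 S 6.
So F validates K, D, T; S4 would additionally require S to be transitive. The strongest is T.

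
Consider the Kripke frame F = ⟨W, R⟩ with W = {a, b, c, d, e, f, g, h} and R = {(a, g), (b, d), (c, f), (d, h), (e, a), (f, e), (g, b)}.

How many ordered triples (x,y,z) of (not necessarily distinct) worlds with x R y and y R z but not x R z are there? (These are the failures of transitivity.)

6

Enumerating: (a,g,b), (b,d,h), (c,f,e), (e,a,g), (f,e,a), (g,b,d).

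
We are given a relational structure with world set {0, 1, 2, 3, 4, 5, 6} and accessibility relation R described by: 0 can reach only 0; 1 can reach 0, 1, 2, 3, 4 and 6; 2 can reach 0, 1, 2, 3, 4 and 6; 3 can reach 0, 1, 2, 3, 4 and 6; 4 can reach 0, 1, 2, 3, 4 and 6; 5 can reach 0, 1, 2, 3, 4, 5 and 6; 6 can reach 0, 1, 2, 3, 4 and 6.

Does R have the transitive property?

Transitive: yes — every two-step R-path is closed by a direct edge.

Yes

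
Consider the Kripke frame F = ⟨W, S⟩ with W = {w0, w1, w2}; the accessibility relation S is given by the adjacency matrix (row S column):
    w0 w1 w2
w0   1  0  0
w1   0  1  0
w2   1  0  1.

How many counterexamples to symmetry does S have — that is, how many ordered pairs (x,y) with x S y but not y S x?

1

Enumerating: (w2,w0).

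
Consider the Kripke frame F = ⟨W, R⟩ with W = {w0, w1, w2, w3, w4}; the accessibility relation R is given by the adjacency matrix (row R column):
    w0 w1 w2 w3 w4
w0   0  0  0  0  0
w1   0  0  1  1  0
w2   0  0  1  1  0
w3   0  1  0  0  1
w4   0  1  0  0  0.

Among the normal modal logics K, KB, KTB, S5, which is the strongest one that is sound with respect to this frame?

Symmetric (axiom B): no — w1 R w2 but not w2 R w1.
Reflexive (axiom T): no — w0 is not related to itself.
Euclidean (axiom 5): no — w1 R w3 and w1 R w2, but not w3 R w2.
So F validates K; KB would additionally require R to be symmetric. The strongest is K.

K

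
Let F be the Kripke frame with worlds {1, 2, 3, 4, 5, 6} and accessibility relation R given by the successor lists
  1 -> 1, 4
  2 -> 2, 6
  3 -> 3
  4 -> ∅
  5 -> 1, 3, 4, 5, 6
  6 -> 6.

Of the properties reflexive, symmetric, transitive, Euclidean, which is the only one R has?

transitive

Reflexive: no — 4 is not related to itself.
Symmetric: no — 1 R 4 but not 4 R 1.
Transitive: yes — every two-step R-path is closed by a direct edge.
Euclidean: no — 5 R 1 and 5 R 3, but not 1 R 3.
Only transitive holds.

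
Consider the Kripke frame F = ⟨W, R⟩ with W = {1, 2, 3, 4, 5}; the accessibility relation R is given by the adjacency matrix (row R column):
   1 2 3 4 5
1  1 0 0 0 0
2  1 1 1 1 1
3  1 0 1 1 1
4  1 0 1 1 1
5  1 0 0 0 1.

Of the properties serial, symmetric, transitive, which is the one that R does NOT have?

symmetric

Serial: yes — every world has a successor (e.g. 1 R 1).
Symmetric: no — 2 R 1 but not 1 R 2.
Transitive: yes — every two-step R-path is closed by a direct edge.
Only symmetric fails.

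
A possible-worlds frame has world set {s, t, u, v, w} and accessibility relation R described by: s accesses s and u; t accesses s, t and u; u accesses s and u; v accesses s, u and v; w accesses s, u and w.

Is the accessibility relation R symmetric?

Symmetric: no — t R s but not s R t.

No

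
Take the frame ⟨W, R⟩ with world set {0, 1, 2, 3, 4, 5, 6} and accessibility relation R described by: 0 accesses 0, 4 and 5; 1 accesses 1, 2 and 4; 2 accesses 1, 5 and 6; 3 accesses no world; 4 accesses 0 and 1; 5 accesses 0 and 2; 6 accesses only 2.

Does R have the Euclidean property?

No

Euclidean: no — 0 R 4 and 0 R 5, but not 4 R 5.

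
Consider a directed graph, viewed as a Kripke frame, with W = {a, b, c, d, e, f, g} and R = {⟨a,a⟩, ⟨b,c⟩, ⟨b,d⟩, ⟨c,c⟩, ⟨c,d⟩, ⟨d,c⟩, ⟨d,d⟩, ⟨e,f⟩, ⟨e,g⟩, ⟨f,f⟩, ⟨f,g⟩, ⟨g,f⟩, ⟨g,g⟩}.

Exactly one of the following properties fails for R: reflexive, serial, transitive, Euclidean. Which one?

reflexive

Reflexive: no — b is not related to itself.
Serial: yes — every world has a successor (e.g. a R a).
Transitive: yes — every two-step R-path is closed by a direct edge.
Euclidean: yes — any two successors of a common world are R-related.
Only reflexive fails.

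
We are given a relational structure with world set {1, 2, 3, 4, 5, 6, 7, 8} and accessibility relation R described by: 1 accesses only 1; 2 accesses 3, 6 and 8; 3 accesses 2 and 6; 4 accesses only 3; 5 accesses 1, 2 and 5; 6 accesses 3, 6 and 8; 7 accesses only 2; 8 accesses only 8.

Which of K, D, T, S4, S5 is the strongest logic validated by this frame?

Serial (axiom D): yes — every world has a successor (e.g. 1 R 1).
Reflexive (axiom T): no — 2 is not related to itself.
Transitive (axiom 4): no — 3 R 2 and 2 R 8, but not 3 R 8.
Euclidean (axiom 5): no — 2 R 3 and 2 R 8, but not 3 R 8.
So F validates K, D; T would additionally require R to be reflexive. The strongest is D.

D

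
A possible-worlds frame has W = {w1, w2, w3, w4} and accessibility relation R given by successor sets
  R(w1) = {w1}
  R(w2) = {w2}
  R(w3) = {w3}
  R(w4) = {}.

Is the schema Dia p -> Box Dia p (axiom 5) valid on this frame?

The schema 5 characterises exactly the Euclidean frames.
Euclidean: yes — any two successors of a common world are R-related.

Yes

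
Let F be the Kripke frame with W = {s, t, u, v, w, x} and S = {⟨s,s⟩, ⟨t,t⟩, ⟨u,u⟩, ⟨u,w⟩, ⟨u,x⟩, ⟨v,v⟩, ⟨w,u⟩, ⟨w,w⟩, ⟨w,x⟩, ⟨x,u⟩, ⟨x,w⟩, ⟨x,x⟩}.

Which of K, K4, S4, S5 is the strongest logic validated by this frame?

S5

Transitive (axiom 4): yes — every two-step S-path is closed by a direct edge.
Reflexive (axiom T): yes — every world is S-related to itself.
Euclidean (axiom 5): yes — any two successors of a common world are S-related.
So F validates K, K4, S4, S5. The strongest is S5.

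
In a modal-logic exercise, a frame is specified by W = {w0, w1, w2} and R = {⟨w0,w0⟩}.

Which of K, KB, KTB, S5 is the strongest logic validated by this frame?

KB

Symmetric (axiom B): yes — every pair in R has its reverse in R.
Reflexive (axiom T): no — w1 is not related to itself.
Euclidean (axiom 5): yes — any two successors of a common world are R-related.
So F validates K, KB; KTB would additionally require R to be reflexive. The strongest is KB.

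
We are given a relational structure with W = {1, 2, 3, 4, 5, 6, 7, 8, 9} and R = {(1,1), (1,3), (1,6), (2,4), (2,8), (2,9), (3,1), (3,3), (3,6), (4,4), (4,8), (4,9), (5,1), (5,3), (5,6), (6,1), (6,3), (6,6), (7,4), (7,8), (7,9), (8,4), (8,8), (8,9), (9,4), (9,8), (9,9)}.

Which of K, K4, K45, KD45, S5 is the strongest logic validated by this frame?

Transitive (axiom 4): yes — every two-step R-path is closed by a direct edge.
Euclidean (axiom 5): yes — any two successors of a common world are R-related.
Serial (axiom D): yes — every world has a successor (e.g. 1 R 1).
Reflexive (axiom T): no — 2 is not related to itself.
So F validates K, K4, K45, KD45; S5 would additionally require R to be reflexive. The strongest is KD45.

KD45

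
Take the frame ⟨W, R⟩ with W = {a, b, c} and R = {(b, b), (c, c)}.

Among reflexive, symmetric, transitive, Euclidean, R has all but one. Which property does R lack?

reflexive

Reflexive: no — a is not related to itself.
Symmetric: yes — every pair in R has its reverse in R.
Transitive: yes — every two-step R-path is closed by a direct edge.
Euclidean: yes — any two successors of a common world are R-related.
Only reflexive fails.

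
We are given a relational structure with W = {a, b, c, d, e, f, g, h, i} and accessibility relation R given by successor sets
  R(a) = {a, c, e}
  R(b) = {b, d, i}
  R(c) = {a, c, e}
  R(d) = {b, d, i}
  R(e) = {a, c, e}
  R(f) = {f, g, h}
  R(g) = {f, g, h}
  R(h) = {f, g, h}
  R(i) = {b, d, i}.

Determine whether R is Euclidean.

Euclidean: yes — any two successors of a common world are R-related.

Yes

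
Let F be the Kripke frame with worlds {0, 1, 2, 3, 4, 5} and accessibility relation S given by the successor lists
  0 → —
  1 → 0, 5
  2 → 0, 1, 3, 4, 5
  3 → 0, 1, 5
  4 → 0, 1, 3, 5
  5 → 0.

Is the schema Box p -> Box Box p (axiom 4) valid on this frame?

Yes

By correspondence theory, 4 is valid on a frame iff S is transitive.
Transitive: yes — every two-step S-path is closed by a direct edge.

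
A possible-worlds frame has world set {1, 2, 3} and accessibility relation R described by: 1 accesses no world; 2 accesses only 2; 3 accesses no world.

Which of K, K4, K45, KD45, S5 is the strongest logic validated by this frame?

K45

Transitive (axiom 4): yes — every two-step R-path is closed by a direct edge.
Euclidean (axiom 5): yes — any two successors of a common world are R-related.
Serial (axiom D): no — 1 has no R-successor.
Reflexive (axiom T): no — 1 is not related to itself.
So F validates K, K4, K45; KD45 would additionally require R to be serial. The strongest is K45.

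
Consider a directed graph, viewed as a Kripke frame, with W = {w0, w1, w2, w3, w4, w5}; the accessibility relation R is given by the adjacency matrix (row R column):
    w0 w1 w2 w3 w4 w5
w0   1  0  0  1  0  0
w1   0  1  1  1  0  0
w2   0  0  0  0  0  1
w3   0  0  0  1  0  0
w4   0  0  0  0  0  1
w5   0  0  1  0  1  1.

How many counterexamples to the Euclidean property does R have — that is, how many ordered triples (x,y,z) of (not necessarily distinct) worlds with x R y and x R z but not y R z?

10

Enumerating: (w0,w3,w0), (w1,w2,w1), (w1,w2,w2), (w1,w2,w3), (w1,w3,w1), (w1,w3,w2), (w5,w2,w2), (w5,w2,w4), (w5,w4,w2), (w5,w4,w4).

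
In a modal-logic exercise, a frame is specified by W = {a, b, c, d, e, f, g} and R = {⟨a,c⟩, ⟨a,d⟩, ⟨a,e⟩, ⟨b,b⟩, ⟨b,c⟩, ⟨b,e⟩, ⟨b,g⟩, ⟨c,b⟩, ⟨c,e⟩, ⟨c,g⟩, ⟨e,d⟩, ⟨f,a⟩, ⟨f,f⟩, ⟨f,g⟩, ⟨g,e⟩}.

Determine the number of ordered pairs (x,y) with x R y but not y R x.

11

Enumerating: (a,c), (a,d), (a,e), (b,e), (b,g), (c,e), (c,g), (e,d), (f,a), (f,g), (g,e).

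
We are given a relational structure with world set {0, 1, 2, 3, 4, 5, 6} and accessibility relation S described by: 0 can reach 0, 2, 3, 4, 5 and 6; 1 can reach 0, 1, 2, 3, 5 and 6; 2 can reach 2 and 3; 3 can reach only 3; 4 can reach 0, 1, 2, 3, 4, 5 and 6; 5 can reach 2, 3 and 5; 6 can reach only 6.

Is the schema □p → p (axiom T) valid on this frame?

Yes

By correspondence theory, T is valid on a frame iff S is reflexive.
Reflexive: yes — every world is S-related to itself.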